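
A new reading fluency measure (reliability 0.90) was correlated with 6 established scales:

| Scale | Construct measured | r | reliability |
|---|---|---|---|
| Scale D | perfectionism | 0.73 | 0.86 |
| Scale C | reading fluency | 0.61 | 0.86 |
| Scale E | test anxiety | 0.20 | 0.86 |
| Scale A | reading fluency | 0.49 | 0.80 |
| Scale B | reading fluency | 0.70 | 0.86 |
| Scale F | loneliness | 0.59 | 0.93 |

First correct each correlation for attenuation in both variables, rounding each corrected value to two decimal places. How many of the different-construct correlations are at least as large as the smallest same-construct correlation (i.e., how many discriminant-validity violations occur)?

Disattenuated r (r / √(r_scale · r_new)):
  Scale D (disc): 0.73 / √(0.86·0.90) = 0.83
  Scale C (conv): 0.61 / √(0.86·0.90) = 0.69
  Scale E (disc): 0.20 / √(0.86·0.90) = 0.23
  Scale A (conv): 0.49 / √(0.80·0.90) = 0.58
  Scale B (conv): 0.70 / √(0.86·0.90) = 0.80
  Scale F (disc): 0.59 / √(0.93·0.90) = 0.64
Smallest convergent = 0.58. Discriminant values: 0.83, 0.23, 0.64; count ≥ 0.58 → 2.

2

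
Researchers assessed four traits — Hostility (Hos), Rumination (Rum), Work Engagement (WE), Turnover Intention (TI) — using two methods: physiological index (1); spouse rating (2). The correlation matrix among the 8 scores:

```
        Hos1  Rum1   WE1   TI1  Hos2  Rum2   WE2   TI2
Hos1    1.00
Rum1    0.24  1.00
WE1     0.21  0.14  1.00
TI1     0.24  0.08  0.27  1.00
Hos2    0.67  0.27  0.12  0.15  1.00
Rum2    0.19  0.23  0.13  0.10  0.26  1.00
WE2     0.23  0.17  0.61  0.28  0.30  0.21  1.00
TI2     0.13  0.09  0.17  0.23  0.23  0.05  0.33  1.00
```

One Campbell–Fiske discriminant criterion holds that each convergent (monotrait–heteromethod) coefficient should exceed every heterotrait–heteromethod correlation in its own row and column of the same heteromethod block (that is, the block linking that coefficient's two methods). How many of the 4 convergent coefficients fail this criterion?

2

Checking each validity diagonal entry against its comparison values:
Hos (methods 1·2): 0.67 vs {0.19, 0.27, 0.23, 0.12, 0.13, 0.15} → pass.
Rum (methods 1·2): 0.23 vs {0.27, 0.19, 0.17, 0.13, 0.09, 0.10} → fail.
WE (methods 1·2): 0.61 vs {0.12, 0.23, 0.13, 0.17, 0.17, 0.28} → pass.
TI (methods 1·2): 0.23 vs {0.15, 0.13, 0.10, 0.09, 0.28, 0.17} → fail.
2 of 4 fail.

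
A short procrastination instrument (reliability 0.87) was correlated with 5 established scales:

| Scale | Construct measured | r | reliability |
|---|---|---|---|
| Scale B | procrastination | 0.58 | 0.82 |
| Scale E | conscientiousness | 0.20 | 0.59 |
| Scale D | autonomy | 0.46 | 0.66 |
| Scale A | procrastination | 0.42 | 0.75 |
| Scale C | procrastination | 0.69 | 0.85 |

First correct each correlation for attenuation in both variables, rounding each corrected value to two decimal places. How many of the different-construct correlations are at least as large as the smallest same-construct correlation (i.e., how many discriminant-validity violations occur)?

1

Disattenuated r (r / √(r_scale · r_new)):
  Scale B (conv): 0.58 / √(0.82·0.87) = 0.69
  Scale E (disc): 0.20 / √(0.59·0.87) = 0.28
  Scale D (disc): 0.46 / √(0.66·0.87) = 0.61
  Scale A (conv): 0.42 / √(0.75·0.87) = 0.52
  Scale C (conv): 0.69 / √(0.85·0.87) = 0.80
Smallest convergent = 0.52. Discriminant values: 0.28, 0.61; count ≥ 0.52 → 1.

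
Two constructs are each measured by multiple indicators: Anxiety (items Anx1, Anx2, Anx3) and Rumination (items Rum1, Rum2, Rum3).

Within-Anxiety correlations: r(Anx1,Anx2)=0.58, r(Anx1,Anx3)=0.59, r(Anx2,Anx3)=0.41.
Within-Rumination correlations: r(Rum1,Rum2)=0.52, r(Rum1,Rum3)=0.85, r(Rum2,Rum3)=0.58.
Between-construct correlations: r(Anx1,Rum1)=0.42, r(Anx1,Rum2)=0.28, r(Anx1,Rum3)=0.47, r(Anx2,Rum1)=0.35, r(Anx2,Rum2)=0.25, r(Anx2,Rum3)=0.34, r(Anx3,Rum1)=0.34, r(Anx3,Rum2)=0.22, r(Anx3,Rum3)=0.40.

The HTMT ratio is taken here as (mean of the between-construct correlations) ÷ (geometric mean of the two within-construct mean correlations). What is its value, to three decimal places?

0.583

Mean between = 3.07/9 = 0.3411.
Mean within-Anx = 1.58/3 = 0.5267; mean within-Rum = 1.95/3 = 0.6500.
Geometric mean = √(0.5267 × 0.6500) = 0.5851.
HTMT = 0.3411 / 0.5851 = 0.583.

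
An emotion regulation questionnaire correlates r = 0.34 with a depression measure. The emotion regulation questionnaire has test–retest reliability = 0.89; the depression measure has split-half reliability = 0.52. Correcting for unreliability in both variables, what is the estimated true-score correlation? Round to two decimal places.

r_true = r_obs / √(r_xx · r_yy) = 0.34 / √(0.89 × 0.52) = 0.34 / √0.4628 = 0.34 / 0.6803 ≈ 0.50.

0.50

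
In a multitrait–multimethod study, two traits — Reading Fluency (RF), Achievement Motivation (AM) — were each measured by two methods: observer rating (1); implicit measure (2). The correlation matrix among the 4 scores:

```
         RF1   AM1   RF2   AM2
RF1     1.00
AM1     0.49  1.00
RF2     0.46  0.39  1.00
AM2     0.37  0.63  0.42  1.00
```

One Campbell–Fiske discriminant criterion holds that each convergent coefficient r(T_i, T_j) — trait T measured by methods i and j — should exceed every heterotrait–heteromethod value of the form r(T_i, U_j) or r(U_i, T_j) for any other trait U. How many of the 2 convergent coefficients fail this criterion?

0

Each convergent coefficient versus the relevant comparison correlations:
RF (methods 1·2): 0.46 vs {0.37, 0.39} → pass.
AM (methods 1·2): 0.63 vs {0.39, 0.37} → pass.
0 of 2 fail.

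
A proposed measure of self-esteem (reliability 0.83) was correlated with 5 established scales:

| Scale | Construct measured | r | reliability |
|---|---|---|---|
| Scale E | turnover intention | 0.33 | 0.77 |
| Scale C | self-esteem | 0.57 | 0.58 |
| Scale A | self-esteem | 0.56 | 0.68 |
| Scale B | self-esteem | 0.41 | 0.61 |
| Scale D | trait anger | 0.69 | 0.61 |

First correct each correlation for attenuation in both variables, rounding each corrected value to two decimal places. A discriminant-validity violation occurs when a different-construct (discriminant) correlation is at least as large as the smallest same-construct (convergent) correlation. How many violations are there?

1

Disattenuated r (r / √(r_scale · r_new)):
  Scale E (disc): 0.33 / √(0.77·0.83) = 0.41
  Scale C (conv): 0.57 / √(0.58·0.83) = 0.82
  Scale A (conv): 0.56 / √(0.68·0.83) = 0.75
  Scale B (conv): 0.41 / √(0.61·0.83) = 0.58
  Scale D (disc): 0.69 / √(0.61·0.83) = 0.97
Smallest convergent = 0.58. Discriminant values: 0.41, 0.97; count ≥ 0.58 → 1.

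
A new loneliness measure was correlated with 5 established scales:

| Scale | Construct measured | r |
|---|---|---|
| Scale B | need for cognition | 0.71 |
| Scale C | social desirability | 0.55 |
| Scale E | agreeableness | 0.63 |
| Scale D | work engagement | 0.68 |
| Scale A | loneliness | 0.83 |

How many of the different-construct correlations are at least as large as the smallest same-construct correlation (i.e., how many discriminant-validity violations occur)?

0

Convergent (same construct = loneliness): Scale A.
Smallest convergent = 0.83. Discriminant values: 0.71, 0.55, 0.63, 0.68; count ≥ 0.83 → 0.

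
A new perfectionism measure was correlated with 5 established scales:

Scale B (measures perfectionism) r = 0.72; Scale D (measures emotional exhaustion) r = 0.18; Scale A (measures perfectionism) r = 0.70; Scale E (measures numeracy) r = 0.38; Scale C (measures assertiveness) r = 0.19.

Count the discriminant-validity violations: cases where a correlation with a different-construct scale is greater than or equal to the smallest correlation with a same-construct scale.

Convergent (same construct = perfectionism): Scale B, Scale A.
Smallest convergent = 0.70. Discriminant values: 0.18, 0.38, 0.19; count ≥ 0.70 → 0.

0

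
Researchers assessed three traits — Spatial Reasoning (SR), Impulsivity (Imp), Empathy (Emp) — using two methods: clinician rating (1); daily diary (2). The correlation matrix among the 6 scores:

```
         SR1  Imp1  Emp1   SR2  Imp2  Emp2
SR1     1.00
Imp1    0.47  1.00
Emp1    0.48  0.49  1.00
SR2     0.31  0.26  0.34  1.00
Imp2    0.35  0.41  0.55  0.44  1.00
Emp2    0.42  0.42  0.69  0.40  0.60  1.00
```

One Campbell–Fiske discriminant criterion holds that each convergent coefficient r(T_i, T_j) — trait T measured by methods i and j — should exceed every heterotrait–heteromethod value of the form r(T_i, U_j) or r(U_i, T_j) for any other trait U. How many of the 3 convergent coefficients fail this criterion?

Each convergent coefficient versus the relevant comparison correlations:
SR (methods 1·2): 0.31 vs {0.35, 0.26, 0.42, 0.34} → fail.
Imp (methods 1·2): 0.41 vs {0.26, 0.35, 0.42, 0.55} → fail.
Emp (methods 1·2): 0.69 vs {0.34, 0.42, 0.55, 0.42} → pass.
2 of 3 fail.

2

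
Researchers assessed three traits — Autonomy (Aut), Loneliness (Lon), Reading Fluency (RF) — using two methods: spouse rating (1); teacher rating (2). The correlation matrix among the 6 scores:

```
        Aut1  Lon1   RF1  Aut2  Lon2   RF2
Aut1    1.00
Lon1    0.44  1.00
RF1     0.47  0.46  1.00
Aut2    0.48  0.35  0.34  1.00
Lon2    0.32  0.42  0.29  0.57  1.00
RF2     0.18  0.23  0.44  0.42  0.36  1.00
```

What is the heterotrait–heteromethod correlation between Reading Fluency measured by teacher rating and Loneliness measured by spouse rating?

0.23

Different traits and methods: r(RF2, Lon1) = 0.23.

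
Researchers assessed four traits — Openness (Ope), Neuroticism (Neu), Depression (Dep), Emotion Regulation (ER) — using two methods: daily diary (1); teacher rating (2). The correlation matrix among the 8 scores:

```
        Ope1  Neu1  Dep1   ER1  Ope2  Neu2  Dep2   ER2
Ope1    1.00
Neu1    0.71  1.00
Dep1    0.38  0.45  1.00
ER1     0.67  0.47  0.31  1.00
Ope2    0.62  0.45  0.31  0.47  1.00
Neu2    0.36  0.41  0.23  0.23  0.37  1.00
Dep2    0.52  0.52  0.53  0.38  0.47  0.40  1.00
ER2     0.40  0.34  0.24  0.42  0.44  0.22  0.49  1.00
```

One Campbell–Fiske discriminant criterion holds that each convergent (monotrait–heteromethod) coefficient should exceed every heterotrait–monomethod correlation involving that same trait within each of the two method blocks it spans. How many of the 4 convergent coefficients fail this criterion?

3

Convergent coefficients and their comparison sets:
Ope (methods 1·2): 0.62 vs {0.71, 0.37, 0.38, 0.47, 0.67, 0.44} → fail.
Neu (methods 1·2): 0.41 vs {0.71, 0.37, 0.45, 0.40, 0.47, 0.22} → fail.
Dep (methods 1·2): 0.53 vs {0.38, 0.47, 0.45, 0.40, 0.31, 0.49} → pass.
ER (methods 1·2): 0.42 vs {0.67, 0.44, 0.47, 0.22, 0.31, 0.49} → fail.
3 of 4 fail.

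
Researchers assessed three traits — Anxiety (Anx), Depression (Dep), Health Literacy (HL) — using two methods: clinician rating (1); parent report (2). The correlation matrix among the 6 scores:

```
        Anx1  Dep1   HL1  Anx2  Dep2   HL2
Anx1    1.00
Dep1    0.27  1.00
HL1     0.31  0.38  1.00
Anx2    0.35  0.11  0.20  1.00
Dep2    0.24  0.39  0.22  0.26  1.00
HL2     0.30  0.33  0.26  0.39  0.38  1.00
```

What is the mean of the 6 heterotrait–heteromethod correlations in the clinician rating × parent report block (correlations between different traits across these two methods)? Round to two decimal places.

0.23

HTHM values (method 1 × method 2): 0.24, 0.30, 0.11, 0.33, 0.20, 0.22; mean = 1.40/6 = 0.23.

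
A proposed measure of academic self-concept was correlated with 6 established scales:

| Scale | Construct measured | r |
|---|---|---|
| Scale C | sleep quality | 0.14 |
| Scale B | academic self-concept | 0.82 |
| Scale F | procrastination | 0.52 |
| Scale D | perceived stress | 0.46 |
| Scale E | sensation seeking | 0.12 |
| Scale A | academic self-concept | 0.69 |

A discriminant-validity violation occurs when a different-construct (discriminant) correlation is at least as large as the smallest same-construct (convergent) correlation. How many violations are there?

Convergent (same construct = academic self-concept): Scale B, Scale A.
Smallest convergent = 0.69. Discriminant values: 0.14, 0.52, 0.46, 0.12; count ≥ 0.69 → 0.

0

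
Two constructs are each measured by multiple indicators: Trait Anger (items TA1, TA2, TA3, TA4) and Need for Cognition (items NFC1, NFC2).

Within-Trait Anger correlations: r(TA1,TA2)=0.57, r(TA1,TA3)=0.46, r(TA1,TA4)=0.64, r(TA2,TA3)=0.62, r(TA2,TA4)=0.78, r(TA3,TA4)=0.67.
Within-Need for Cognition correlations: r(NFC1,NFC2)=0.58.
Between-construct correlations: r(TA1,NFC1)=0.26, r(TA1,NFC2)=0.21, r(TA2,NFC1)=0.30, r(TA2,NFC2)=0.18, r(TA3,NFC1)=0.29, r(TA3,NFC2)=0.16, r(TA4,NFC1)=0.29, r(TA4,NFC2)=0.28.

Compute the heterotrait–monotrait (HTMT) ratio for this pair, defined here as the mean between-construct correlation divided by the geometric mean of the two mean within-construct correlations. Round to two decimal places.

Mean between = 1.97/8 = 0.2463.
Mean within-TA = 3.74/6 = 0.6233; mean within-NFC = 0.58/1 = 0.5800.
Geometric mean = √(0.6233 × 0.5800) = 0.6013.
HTMT = 0.2463 / 0.6013 = 0.41.

0.41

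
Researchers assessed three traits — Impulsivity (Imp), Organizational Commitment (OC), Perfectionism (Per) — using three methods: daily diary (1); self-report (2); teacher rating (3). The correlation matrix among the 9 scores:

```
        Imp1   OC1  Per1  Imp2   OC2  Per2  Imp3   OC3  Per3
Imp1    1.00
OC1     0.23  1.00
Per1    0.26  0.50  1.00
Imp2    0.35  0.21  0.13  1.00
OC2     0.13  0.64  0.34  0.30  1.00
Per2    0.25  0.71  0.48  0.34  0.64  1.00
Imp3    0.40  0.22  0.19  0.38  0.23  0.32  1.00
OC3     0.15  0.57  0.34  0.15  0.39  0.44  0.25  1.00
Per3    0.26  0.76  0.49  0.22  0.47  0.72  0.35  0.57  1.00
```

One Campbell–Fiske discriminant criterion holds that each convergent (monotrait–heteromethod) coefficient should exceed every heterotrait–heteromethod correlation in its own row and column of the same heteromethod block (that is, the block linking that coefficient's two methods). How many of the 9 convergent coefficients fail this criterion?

Each convergent coefficient versus the relevant comparison correlations:
Imp (methods 1·2): 0.35 vs {0.13, 0.21, 0.25, 0.13} → pass.
Imp (methods 1·3): 0.40 vs {0.15, 0.22, 0.26, 0.19} → pass.
Imp (methods 2·3): 0.38 vs {0.15, 0.23, 0.22, 0.32} → pass.
OC (methods 1·2): 0.64 vs {0.21, 0.13, 0.71, 0.34} → fail.
OC (methods 1·3): 0.57 vs {0.22, 0.15, 0.76, 0.34} → fail.
OC (methods 2·3): 0.39 vs {0.23, 0.15, 0.47, 0.44} → fail.
Per (methods 1·2): 0.48 vs {0.13, 0.25, 0.34, 0.71} → fail.
Per (methods 1·3): 0.49 vs {0.19, 0.26, 0.34, 0.76} → fail.
Per (methods 2·3): 0.72 vs {0.32, 0.22, 0.44, 0.47} → pass.
5 of 9 fail.

5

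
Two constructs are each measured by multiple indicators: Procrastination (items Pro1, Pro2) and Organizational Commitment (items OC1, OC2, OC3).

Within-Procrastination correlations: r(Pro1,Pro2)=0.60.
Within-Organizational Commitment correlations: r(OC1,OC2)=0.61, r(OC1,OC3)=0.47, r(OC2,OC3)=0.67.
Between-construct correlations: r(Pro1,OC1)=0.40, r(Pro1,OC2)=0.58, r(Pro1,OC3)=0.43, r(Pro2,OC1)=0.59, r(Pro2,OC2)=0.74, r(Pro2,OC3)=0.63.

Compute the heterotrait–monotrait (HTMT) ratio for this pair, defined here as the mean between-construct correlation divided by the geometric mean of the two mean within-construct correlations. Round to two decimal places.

0.95

Between-construct mean = 3.37/6 = 0.5617.
Mean within-Pro = 0.60/1 = 0.6000; mean within-OC = 1.75/3 = 0.5833.
Geometric mean = √(0.6000 × 0.5833) = 0.5916.
HTMT = 0.5617 / 0.5916 = 0.95.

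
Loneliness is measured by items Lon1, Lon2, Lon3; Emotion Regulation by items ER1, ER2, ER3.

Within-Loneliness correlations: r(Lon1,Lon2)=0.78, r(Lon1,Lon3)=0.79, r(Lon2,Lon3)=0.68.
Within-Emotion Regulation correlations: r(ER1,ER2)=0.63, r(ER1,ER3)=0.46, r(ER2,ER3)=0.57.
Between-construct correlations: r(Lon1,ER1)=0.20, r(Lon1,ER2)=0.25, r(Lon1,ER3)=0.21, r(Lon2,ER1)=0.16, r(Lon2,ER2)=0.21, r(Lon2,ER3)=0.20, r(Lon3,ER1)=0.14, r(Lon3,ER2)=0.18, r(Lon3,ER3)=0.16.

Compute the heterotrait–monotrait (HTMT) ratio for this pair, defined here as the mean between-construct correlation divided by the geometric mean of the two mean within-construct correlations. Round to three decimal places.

0.295

Mean heterotrait r = 1.71/9 = 0.1900.
Mean within-Lon = 2.25/3 = 0.7500; mean within-ER = 1.66/3 = 0.5533.
Geometric mean = √(0.7500 × 0.5533) = 0.6442.
HTMT = 0.1900 / 0.6442 = 0.295.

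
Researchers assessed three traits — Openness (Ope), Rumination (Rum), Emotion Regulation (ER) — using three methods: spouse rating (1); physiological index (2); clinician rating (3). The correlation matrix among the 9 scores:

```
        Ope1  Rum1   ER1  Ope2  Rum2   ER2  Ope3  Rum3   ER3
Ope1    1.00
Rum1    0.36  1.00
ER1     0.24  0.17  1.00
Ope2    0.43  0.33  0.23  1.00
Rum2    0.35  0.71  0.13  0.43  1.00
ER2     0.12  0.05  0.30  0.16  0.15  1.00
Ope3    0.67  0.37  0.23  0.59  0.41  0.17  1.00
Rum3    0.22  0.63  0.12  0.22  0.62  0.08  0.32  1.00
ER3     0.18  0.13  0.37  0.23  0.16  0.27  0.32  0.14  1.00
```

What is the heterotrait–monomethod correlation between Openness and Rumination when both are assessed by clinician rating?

0.32

Different traits, same method: r(Ope3, Rum3) = 0.32.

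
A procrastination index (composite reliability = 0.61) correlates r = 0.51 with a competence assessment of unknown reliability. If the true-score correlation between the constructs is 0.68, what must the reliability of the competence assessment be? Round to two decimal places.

0.92

r_true = r_obs / √(r_xx · r_yy) ⇒ 0.68 = 0.51 / √(0.61 · r_yy).
√(0.61 · r_yy) = 0.51 / 0.68 = 0.7500; 0.61 · r_yy = 0.5625; r_yy = 0.5625 / 0.61 ≈ 0.92.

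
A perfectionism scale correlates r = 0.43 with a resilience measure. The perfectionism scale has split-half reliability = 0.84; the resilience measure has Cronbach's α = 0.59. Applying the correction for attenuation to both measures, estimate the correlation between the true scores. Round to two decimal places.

r_true = r_obs / √(r_xx · r_yy) = 0.43 / √(0.84 × 0.59) = 0.43 / √0.4956 = 0.43 / 0.7040 ≈ 0.61.

0.61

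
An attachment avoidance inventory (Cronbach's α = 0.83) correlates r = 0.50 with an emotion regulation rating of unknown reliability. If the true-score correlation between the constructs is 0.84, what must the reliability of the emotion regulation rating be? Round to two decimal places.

0.43

r_true = r_obs / √(r_xx · r_yy) ⇒ 0.84 = 0.50 / √(0.83 · r_yy).
√(0.83 · r_yy) = 0.50 / 0.84 = 0.5952; 0.83 · r_yy = 0.3543; r_yy = 0.3543 / 0.83 ≈ 0.43.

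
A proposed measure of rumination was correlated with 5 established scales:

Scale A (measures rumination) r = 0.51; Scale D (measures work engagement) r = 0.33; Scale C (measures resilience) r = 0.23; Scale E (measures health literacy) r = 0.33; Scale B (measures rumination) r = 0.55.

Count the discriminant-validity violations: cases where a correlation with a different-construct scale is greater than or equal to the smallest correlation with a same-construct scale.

0

Convergent (same construct = rumination): Scale A, Scale B.
Smallest convergent = 0.51. Discriminant values: 0.33, 0.23, 0.33; count ≥ 0.51 → 0.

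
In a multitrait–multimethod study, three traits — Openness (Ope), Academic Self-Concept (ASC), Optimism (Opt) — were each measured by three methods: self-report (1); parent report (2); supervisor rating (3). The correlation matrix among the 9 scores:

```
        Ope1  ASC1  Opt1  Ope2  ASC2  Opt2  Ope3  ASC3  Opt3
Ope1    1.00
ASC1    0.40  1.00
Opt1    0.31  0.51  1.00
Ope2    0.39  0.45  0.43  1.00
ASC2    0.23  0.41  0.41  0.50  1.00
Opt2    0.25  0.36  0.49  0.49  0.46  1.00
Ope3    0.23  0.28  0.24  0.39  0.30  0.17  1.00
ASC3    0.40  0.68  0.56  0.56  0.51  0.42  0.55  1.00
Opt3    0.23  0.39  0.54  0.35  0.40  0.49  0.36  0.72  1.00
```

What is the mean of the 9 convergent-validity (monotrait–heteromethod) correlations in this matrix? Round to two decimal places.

0.46

Convergent values: 0.39, 0.23, 0.39, 0.41, 0.68, 0.51, 0.49, 0.54, 0.49; mean = 4.13/9 = 0.46.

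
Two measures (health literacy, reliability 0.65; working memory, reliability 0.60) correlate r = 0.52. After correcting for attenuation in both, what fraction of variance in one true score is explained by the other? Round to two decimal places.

Disattenuated r = 0.52 / √(0.65 × 0.60) = 0.52 / 0.6245 = 0.8327.
Shared true-score variance = 0.8327² = 0.6934 ≈ 0.69.

0.69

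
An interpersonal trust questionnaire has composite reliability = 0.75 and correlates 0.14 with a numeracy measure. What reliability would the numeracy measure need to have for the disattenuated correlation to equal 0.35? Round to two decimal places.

r_true = r_obs / √(r_xx · r_yy) ⇒ 0.35 = 0.14 / √(0.75 · r_yy).
√(0.75 · r_yy) = 0.14 / 0.35 = 0.4000; 0.75 · r_yy = 0.1600; r_yy = 0.1600 / 0.75 ≈ 0.21.

0.21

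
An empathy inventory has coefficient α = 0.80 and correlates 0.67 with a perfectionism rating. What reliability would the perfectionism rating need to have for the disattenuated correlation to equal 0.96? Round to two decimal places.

r_true = r_obs / √(r_xx · r_yy) ⇒ 0.96 = 0.67 / √(0.80 · r_yy).
√(0.80 · r_yy) = 0.67 / 0.96 = 0.6979; 0.80 · r_yy = 0.4871; r_yy = 0.4871 / 0.80 ≈ 0.61.

0.61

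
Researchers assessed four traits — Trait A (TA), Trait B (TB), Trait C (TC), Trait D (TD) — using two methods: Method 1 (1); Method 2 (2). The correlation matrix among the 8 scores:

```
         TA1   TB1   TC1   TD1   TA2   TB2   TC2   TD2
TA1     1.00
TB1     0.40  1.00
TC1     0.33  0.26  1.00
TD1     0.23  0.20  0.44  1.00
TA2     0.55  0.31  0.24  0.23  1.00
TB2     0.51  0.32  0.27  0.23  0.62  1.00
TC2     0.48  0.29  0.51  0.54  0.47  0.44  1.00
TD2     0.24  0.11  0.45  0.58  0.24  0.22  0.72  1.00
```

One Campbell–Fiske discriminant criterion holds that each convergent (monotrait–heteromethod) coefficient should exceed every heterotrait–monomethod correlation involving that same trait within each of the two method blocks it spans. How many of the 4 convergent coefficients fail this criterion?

Checking each validity diagonal entry against its comparison values:
TA (methods 1·2): 0.55 vs {0.40, 0.62, 0.33, 0.47, 0.23, 0.24} → fail.
TB (methods 1·2): 0.32 vs {0.40, 0.62, 0.26, 0.44, 0.20, 0.22} → fail.
TC (methods 1·2): 0.51 vs {0.33, 0.47, 0.26, 0.44, 0.44, 0.72} → fail.
TD (methods 1·2): 0.58 vs {0.23, 0.24, 0.20, 0.22, 0.44, 0.72} → fail.
4 of 4 fail.

4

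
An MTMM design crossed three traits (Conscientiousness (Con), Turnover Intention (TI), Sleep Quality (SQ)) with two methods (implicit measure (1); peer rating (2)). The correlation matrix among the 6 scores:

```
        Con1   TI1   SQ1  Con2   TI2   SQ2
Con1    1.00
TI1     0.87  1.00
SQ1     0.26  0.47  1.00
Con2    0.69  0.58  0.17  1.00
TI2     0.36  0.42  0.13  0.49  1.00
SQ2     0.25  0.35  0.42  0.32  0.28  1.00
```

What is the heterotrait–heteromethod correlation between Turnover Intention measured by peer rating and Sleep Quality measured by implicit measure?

0.13

Different traits and methods: r(TI2, SQ1) = 0.13.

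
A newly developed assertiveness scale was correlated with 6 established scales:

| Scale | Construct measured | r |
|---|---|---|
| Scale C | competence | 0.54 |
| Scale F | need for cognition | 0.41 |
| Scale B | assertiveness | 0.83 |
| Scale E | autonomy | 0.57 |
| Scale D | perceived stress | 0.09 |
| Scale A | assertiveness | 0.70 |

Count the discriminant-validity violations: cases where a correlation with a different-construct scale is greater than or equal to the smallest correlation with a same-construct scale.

Convergent (same construct = assertiveness): Scale B, Scale A.
Smallest convergent = 0.70. Discriminant values: 0.54, 0.41, 0.57, 0.09; count ≥ 0.70 → 0.

0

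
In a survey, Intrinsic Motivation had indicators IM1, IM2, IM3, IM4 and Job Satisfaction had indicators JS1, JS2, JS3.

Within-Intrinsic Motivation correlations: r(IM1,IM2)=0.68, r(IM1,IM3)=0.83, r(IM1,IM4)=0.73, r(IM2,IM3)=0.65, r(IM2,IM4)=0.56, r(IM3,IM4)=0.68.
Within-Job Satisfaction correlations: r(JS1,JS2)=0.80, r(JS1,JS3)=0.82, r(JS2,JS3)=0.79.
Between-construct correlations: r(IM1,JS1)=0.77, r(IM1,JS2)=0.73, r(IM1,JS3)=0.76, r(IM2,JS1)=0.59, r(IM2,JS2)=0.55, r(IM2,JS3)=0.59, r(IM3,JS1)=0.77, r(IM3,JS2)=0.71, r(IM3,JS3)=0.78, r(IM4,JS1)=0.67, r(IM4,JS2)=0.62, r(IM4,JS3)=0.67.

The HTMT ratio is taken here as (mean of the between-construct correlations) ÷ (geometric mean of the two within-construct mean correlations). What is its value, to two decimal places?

Between-construct mean = 8.21/12 = 0.6842.
Mean within-IM = 4.13/6 = 0.6883; mean within-JS = 2.41/3 = 0.8033.
Geometric mean = √(0.6883 × 0.8033) = 0.7436.
HTMT = 0.6842 / 0.7436 = 0.92.

0.92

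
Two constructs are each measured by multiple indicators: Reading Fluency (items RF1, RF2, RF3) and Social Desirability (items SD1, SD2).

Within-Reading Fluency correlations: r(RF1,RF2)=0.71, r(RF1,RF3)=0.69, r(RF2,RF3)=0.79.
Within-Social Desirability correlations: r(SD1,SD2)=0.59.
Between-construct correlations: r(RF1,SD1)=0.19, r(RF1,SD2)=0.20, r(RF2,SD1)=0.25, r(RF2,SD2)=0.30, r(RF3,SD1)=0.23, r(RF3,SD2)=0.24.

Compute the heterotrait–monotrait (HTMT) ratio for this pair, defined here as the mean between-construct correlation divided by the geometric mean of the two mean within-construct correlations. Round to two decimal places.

Mean between = 1.41/6 = 0.2350.
Mean within-RF = 2.19/3 = 0.7300; mean within-SD = 0.59/1 = 0.5900.
Geometric mean = √(0.7300 × 0.5900) = 0.6563.
HTMT = 0.2350 / 0.6563 = 0.36.

0.36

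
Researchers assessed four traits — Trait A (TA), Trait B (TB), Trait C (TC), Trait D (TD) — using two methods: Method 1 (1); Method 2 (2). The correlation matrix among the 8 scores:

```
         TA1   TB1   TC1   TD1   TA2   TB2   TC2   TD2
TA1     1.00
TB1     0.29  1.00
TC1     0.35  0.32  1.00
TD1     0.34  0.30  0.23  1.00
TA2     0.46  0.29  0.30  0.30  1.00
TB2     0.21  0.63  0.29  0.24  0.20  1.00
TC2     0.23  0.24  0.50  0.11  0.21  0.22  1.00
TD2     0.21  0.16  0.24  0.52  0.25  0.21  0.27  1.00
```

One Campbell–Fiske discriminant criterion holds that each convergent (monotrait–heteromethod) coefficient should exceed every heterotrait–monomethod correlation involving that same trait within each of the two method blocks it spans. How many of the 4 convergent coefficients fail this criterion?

Checking each validity diagonal entry against its comparison values:
TA (methods 1·2): 0.46 vs {0.29, 0.20, 0.35, 0.21, 0.34, 0.25} → pass.
TB (methods 1·2): 0.63 vs {0.29, 0.20, 0.32, 0.22, 0.30, 0.21} → pass.
TC (methods 1·2): 0.50 vs {0.35, 0.21, 0.32, 0.22, 0.23, 0.27} → pass.
TD (methods 1·2): 0.52 vs {0.34, 0.25, 0.30, 0.21, 0.23, 0.27} → pass.
0 of 4 fail.

0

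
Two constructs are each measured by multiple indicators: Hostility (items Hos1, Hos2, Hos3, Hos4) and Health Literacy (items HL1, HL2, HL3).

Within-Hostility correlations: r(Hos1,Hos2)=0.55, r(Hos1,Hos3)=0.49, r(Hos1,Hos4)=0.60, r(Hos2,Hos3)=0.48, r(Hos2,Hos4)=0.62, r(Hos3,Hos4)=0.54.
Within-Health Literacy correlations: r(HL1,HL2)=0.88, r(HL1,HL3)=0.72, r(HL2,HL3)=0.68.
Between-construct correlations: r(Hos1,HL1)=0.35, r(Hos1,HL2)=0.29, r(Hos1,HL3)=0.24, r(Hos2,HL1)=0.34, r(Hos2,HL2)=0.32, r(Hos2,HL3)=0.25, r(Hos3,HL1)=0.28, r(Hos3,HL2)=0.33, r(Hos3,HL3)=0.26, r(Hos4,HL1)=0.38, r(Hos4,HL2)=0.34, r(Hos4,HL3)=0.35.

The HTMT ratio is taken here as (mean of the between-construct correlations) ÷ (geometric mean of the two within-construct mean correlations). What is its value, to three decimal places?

Mean between = 3.73/12 = 0.3108.
Mean within-Hos = 3.28/6 = 0.5467; mean within-HL = 2.28/3 = 0.7600.
Geometric mean = √(0.5467 × 0.7600) = 0.6446.
HTMT = 0.3108 / 0.6446 = 0.482.

0.482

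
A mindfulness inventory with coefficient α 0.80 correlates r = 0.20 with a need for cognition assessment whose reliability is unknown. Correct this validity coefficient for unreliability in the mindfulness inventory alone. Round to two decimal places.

0.22

Single correction: r_c = r_obs / √r_xx = 0.20 / √0.80 = 0.20 / 0.8944 ≈ 0.22.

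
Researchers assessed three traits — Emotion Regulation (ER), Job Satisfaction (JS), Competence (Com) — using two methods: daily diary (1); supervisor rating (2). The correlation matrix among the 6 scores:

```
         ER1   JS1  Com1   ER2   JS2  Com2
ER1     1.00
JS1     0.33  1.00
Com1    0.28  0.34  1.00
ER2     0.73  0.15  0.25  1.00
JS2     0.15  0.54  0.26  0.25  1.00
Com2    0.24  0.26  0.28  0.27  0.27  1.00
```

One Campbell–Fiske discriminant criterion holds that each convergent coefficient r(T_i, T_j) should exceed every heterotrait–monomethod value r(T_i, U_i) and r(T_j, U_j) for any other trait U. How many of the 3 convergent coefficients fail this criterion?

Convergent coefficients and their comparison sets:
ER (methods 1·2): 0.73 vs {0.33, 0.25, 0.28, 0.27} → pass.
JS (methods 1·2): 0.54 vs {0.33, 0.25, 0.34, 0.27} → pass.
Com (methods 1·2): 0.28 vs {0.28, 0.27, 0.34, 0.27} → fail.
1 of 3 fail.

1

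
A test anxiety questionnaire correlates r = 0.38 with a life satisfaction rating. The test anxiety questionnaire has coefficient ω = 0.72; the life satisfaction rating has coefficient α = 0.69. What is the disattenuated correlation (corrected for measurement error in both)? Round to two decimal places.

r_true = r_obs / √(r_xx · r_yy) = 0.38 / √(0.72 × 0.69) = 0.38 / √0.4968 = 0.38 / 0.7048 ≈ 0.54.

0.54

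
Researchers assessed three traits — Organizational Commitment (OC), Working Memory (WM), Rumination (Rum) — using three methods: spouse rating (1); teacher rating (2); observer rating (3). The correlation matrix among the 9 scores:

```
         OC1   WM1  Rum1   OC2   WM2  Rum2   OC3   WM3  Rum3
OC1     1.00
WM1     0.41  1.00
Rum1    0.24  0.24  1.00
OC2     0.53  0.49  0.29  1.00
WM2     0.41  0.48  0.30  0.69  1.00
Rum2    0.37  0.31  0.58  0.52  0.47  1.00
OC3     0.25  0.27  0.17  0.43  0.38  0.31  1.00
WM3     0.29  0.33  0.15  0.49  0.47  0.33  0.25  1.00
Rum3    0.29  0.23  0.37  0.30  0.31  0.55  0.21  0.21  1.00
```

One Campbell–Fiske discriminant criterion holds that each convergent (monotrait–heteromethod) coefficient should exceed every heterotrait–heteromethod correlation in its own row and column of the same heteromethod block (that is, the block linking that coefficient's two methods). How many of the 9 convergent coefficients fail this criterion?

Convergent coefficients and their comparison sets:
OC (methods 1·2): 0.53 vs {0.41, 0.49, 0.37, 0.29} → pass.
OC (methods 1·3): 0.25 vs {0.29, 0.27, 0.29, 0.17} → fail.
OC (methods 2·3): 0.43 vs {0.49, 0.38, 0.30, 0.31} → fail.
WM (methods 1·2): 0.48 vs {0.49, 0.41, 0.31, 0.30} → fail.
WM (methods 1·3): 0.33 vs {0.27, 0.29, 0.23, 0.15} → pass.
WM (methods 2·3): 0.47 vs {0.38, 0.49, 0.31, 0.33} → fail.
Rum (methods 1·2): 0.58 vs {0.29, 0.37, 0.30, 0.31} → pass.
Rum (methods 1·3): 0.37 vs {0.17, 0.29, 0.15, 0.23} → pass.
Rum (methods 2·3): 0.55 vs {0.31, 0.30, 0.33, 0.31} → pass.
4 of 9 fail.

4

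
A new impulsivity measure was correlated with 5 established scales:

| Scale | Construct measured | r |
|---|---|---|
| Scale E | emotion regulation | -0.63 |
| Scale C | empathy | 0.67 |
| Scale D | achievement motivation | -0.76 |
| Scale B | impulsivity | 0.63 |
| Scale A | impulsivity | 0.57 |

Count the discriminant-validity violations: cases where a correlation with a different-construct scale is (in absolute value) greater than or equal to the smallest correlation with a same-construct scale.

Convergent (same construct = impulsivity): Scale B, Scale A.
Smallest convergent = 0.57. Discriminant |r|: 0.63, 0.67, 0.76; count ≥ 0.57 → 3.

3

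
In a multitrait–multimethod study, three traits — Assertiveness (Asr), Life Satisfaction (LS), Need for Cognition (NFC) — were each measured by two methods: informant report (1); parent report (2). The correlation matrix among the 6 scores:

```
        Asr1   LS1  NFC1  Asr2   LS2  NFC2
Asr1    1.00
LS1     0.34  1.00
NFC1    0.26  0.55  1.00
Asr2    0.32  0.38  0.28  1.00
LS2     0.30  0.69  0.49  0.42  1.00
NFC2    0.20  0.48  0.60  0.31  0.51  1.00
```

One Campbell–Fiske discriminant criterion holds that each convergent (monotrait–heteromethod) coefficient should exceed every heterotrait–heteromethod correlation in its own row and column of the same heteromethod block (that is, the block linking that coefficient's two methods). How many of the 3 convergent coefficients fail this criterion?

1

Checking each validity diagonal entry against its comparison values:
Asr (methods 1·2): 0.32 vs {0.30, 0.38, 0.20, 0.28} → fail.
LS (methods 1·2): 0.69 vs {0.38, 0.30, 0.48, 0.49} → pass.
NFC (methods 1·2): 0.60 vs {0.28, 0.20, 0.49, 0.48} → pass.
1 of 3 fail.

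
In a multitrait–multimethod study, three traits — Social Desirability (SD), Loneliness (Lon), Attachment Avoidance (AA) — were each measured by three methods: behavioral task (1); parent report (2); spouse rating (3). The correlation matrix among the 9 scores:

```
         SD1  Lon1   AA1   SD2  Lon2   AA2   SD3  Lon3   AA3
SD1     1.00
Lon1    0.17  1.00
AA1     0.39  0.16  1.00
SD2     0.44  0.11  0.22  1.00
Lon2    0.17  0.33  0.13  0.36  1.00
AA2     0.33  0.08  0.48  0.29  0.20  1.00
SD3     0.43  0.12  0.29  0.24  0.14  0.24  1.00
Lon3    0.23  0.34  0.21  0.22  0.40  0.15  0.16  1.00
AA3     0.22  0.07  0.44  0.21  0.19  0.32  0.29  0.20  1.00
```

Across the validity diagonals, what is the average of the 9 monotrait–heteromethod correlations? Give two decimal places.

0.38

Convergent values: 0.44, 0.43, 0.24, 0.33, 0.34, 0.40, 0.48, 0.44, 0.32; mean = 3.42/9 = 0.38.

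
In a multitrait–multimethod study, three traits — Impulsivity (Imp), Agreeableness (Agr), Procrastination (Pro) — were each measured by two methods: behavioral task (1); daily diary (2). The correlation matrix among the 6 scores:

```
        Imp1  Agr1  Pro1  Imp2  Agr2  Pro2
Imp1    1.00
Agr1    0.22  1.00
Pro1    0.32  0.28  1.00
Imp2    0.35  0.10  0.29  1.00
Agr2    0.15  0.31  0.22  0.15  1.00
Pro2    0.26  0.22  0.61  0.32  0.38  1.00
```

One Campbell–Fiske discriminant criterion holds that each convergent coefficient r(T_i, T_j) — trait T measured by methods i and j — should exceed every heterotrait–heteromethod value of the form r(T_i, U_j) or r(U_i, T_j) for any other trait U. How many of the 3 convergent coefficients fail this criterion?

0

Convergent coefficients and their comparison sets:
Imp (methods 1·2): 0.35 vs {0.15, 0.10, 0.26, 0.29} → pass.
Agr (methods 1·2): 0.31 vs {0.10, 0.15, 0.22, 0.22} → pass.
Pro (methods 1·2): 0.61 vs {0.29, 0.26, 0.22, 0.22} → pass.
0 of 3 fail.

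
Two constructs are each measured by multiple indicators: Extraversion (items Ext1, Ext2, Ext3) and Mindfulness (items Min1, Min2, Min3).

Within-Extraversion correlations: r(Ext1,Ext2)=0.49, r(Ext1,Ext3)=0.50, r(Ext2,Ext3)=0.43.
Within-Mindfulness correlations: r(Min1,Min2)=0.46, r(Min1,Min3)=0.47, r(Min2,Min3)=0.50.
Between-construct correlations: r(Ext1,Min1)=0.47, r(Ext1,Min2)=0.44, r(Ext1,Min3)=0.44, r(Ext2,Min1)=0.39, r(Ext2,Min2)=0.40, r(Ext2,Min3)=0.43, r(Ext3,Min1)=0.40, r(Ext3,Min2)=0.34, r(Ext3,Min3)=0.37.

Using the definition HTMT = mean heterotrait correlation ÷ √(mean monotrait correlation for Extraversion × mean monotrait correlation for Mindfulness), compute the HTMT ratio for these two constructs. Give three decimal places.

0.861

Mean between = 3.68/9 = 0.4089.
Mean within-Ext = 1.42/3 = 0.4733; mean within-Min = 1.43/3 = 0.4767.
Geometric mean = √(0.4733 × 0.4767) = 0.4750.
HTMT = 0.4089 / 0.4750 = 0.861.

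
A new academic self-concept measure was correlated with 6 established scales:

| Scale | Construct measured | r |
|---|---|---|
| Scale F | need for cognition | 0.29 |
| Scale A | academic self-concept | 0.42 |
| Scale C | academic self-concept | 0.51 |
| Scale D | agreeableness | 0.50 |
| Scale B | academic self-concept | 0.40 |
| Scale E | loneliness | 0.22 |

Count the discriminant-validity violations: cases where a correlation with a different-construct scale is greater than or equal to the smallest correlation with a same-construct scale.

1

Convergent (same construct = academic self-concept): Scale A, Scale C, Scale B.
Smallest convergent = 0.40. Discriminant values: 0.29, 0.50, 0.22; count ≥ 0.40 → 1.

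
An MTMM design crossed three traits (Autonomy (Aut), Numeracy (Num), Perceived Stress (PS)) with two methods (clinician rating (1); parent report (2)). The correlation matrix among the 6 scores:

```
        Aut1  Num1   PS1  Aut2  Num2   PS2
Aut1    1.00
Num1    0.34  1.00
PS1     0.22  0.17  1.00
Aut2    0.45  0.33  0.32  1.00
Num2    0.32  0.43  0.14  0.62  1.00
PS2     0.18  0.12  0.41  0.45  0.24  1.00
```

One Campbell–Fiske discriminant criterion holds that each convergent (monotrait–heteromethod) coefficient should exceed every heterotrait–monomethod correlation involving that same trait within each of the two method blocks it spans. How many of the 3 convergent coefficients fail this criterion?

Convergent coefficients and their comparison sets:
Aut (methods 1·2): 0.45 vs {0.34, 0.62, 0.22, 0.45} → fail.
Num (methods 1·2): 0.43 vs {0.34, 0.62, 0.17, 0.24} → fail.
PS (methods 1·2): 0.41 vs {0.22, 0.45, 0.17, 0.24} → fail.
3 of 3 fail.

3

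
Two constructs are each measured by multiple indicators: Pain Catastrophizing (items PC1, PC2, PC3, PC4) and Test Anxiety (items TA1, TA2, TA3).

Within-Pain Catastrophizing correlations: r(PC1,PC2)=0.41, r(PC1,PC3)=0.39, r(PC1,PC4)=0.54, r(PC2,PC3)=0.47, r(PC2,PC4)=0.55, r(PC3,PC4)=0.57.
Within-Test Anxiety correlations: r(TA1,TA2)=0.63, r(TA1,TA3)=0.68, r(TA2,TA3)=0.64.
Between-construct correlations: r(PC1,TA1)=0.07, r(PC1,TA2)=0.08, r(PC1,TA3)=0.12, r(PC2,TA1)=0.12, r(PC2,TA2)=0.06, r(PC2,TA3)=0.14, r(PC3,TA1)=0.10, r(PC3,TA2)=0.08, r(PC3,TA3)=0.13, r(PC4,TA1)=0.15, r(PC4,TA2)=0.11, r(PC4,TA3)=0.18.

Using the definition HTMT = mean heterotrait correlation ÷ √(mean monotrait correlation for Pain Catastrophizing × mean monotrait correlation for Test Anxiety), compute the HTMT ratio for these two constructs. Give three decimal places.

Mean between = 1.34/12 = 0.1117.
Mean within-PC = 2.93/6 = 0.4883; mean within-TA = 1.95/3 = 0.6500.
Geometric mean = √(0.4883 × 0.6500) = 0.5634.
HTMT = 0.1117 / 0.5634 = 0.198.

0.198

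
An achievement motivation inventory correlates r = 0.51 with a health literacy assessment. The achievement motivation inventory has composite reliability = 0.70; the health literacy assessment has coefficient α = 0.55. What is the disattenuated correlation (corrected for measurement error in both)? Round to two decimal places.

r_true = r_obs / √(r_xx · r_yy) = 0.51 / √(0.70 × 0.55) = 0.51 / √0.3850 = 0.51 / 0.6205 ≈ 0.82.

0.82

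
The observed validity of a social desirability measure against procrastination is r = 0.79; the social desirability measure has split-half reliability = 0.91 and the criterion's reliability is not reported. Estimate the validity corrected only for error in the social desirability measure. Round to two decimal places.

Single correction: r_c = r_obs / √r_xx = 0.79 / √0.91 = 0.79 / 0.9539 ≈ 0.83.

0.83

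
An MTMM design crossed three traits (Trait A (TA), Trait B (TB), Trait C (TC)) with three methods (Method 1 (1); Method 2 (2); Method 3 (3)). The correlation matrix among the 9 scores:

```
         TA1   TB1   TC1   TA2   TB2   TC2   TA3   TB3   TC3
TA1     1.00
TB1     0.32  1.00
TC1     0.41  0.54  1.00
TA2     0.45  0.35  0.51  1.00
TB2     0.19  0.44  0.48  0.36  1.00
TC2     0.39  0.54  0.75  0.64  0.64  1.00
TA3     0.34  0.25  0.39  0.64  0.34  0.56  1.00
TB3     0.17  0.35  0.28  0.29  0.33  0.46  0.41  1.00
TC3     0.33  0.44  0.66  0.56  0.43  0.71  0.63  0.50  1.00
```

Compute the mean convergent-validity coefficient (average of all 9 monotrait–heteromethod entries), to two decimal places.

0.52

Convergent values: 0.45, 0.34, 0.64, 0.44, 0.35, 0.33, 0.75, 0.66, 0.71; mean = 4.67/9 = 0.52.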